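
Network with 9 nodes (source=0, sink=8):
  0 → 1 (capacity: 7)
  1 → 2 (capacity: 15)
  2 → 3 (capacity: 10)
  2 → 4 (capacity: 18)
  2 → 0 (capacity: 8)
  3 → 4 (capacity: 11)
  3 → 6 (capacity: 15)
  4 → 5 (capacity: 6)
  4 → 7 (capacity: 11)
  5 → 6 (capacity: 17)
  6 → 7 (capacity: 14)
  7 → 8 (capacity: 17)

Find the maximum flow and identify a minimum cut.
Max flow = 7, Min cut edges: (0,1)

Maximum flow: 7
Minimum cut: (0,1)
Partition: S = [0], T = [1, 2, 3, 4, 5, 6, 7, 8]

Max-flow min-cut theorem verified: both equal 7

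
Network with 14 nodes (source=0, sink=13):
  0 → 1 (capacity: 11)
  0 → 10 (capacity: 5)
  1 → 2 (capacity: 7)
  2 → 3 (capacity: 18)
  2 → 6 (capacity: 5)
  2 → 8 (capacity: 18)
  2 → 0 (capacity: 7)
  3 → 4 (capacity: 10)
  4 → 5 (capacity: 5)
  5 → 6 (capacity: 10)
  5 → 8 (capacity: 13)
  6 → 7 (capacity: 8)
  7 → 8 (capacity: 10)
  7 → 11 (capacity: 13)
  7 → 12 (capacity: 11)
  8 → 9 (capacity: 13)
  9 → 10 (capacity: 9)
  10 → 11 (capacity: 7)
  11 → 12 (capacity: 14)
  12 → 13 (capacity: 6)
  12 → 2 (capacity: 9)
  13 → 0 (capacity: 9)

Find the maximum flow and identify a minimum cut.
Max flow = 6, Min cut edges: (12,13)

Maximum flow: 6
Minimum cut: (12,13)
Partition: S = [0, 1, 2, 3, 4, 5, 6, 7, 8, 9, 10, 11, 12], T = [13]

Max-flow min-cut theorem verified: both equal 6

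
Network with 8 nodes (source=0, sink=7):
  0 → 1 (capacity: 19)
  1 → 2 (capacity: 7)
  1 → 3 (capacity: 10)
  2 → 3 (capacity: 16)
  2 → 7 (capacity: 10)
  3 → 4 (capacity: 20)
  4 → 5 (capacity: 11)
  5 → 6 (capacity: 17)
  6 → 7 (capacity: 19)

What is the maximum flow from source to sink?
Maximum flow = 17

Max flow: 17

Flow assignment:
  0 → 1: 17/19
  1 → 2: 7/7
  1 → 3: 10/10
  2 → 7: 7/10
  3 → 4: 10/20
  4 → 5: 10/11
  5 → 6: 10/17
  6 → 7: 10/19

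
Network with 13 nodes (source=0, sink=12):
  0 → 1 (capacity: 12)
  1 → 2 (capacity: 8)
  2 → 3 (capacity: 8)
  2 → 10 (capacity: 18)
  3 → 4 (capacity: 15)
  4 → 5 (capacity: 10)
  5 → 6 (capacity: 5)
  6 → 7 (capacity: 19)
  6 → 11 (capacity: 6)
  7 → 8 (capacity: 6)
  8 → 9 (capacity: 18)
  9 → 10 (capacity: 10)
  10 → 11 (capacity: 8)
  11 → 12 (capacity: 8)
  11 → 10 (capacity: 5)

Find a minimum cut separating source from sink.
Min cut value = 8, edges: (11,12)

Min cut value: 8
Partition: S = [0, 1, 2, 3, 4, 5, 6, 7, 8, 9, 10, 11], T = [12]
Cut edges: (11,12)

By max-flow min-cut theorem, max flow = min cut = 8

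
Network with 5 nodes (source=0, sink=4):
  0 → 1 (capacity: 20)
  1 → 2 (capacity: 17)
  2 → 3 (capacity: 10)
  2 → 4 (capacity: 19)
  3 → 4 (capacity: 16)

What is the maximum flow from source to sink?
Maximum flow = 17

Max flow: 17

Flow assignment:
  0 → 1: 17/20
  1 → 2: 17/17
  2 → 4: 17/19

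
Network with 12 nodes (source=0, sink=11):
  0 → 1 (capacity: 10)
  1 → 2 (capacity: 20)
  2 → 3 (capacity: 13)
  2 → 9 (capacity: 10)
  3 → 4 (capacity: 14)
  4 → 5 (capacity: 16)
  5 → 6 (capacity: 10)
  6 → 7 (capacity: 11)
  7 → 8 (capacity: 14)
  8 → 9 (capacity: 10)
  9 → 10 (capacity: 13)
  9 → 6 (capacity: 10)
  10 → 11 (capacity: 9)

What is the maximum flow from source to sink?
Maximum flow = 9

Max flow: 9

Flow assignment:
  0 → 1: 9/10
  1 → 2: 9/20
  2 → 9: 9/10
  9 → 10: 9/13
  10 → 11: 9/9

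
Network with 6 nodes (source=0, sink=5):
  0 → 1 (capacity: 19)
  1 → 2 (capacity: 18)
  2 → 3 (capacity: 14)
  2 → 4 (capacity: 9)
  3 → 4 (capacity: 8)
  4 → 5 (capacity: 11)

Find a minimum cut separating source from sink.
Min cut value = 11, edges: (4,5)

Min cut value: 11
Partition: S = [0, 1, 2, 3, 4], T = [5]
Cut edges: (4,5)

By max-flow min-cut theorem, max flow = min cut = 11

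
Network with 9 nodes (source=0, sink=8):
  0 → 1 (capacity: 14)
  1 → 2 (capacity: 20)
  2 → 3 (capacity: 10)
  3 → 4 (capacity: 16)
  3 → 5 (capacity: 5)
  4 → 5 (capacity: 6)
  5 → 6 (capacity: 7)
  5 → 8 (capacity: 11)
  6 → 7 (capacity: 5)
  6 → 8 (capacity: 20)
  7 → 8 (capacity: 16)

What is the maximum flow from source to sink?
Maximum flow = 10

Max flow: 10

Flow assignment:
  0 → 1: 10/14
  1 → 2: 10/20
  2 → 3: 10/10
  3 → 4: 5/16
  3 → 5: 5/5
  4 → 5: 5/6
  5 → 8: 10/11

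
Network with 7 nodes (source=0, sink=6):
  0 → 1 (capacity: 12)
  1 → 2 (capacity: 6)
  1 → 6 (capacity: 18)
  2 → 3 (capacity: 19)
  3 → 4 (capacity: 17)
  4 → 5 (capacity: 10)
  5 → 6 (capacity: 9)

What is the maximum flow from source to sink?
Maximum flow = 12

Max flow: 12

Flow assignment:
  0 → 1: 12/12
  1 → 6: 12/18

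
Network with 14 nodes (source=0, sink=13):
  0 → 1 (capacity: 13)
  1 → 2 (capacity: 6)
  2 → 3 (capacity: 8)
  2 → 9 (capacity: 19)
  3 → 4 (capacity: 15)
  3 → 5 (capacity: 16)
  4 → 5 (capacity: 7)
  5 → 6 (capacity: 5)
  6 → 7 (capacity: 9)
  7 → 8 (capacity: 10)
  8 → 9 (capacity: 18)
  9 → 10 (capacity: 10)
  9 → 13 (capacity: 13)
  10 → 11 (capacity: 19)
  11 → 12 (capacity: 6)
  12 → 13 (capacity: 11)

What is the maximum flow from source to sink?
Maximum flow = 6

Max flow: 6

Flow assignment:
  0 → 1: 6/13
  1 → 2: 6/6
  2 → 9: 6/19
  9 → 13: 6/13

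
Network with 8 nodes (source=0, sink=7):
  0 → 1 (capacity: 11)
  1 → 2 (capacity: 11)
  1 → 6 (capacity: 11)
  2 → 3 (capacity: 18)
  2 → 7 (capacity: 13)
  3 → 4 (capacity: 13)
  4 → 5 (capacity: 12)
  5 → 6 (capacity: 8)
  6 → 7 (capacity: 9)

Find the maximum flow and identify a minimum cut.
Max flow = 11, Min cut edges: (0,1)

Maximum flow: 11
Minimum cut: (0,1)
Partition: S = [0], T = [1, 2, 3, 4, 5, 6, 7]

Max-flow min-cut theorem verified: both equal 11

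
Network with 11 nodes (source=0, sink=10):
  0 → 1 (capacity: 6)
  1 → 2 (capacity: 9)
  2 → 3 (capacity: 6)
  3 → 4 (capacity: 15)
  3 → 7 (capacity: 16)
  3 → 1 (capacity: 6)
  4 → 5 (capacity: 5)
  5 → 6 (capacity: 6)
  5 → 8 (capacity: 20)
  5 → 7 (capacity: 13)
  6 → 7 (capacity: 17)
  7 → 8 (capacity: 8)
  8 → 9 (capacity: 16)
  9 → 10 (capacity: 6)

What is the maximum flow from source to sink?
Maximum flow = 6

Max flow: 6

Flow assignment:
  0 → 1: 6/6
  1 → 2: 6/9
  2 → 3: 6/6
  3 → 7: 6/16
  7 → 8: 6/8
  8 → 9: 6/16
  9 → 10: 6/6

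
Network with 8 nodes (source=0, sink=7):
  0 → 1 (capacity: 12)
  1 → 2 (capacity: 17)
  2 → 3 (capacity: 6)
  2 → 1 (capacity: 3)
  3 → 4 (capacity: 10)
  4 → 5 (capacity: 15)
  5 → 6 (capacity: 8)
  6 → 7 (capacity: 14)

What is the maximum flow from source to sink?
Maximum flow = 6

Max flow: 6

Flow assignment:
  0 → 1: 6/12
  1 → 2: 6/17
  2 → 3: 6/6
  3 → 4: 6/10
  4 → 5: 6/15
  5 → 6: 6/8
  6 → 7: 6/14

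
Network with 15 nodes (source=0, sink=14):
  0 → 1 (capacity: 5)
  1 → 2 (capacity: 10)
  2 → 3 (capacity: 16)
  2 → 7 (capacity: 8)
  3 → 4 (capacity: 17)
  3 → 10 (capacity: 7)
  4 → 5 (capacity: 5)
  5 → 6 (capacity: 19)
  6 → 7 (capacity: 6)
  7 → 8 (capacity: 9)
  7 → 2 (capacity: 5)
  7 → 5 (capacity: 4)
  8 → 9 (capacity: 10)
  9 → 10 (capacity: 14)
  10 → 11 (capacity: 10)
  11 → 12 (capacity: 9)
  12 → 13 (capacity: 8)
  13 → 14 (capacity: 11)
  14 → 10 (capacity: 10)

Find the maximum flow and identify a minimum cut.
Max flow = 5, Min cut edges: (0,1)

Maximum flow: 5
Minimum cut: (0,1)
Partition: S = [0], T = [1, 2, 3, 4, 5, 6, 7, 8, 9, 10, 11, 12, 13, 14]

Max-flow min-cut theorem verified: both equal 5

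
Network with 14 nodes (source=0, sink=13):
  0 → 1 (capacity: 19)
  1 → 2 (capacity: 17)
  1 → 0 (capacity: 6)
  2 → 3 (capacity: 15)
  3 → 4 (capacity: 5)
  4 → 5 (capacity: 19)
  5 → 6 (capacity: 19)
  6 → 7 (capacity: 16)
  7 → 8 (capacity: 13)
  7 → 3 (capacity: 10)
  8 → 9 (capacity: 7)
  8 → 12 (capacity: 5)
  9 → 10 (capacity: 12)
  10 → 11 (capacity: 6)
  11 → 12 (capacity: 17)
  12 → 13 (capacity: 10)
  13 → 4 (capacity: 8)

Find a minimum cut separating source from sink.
Min cut value = 5, edges: (3,4)

Min cut value: 5
Partition: S = [0, 1, 2, 3], T = [4, 5, 6, 7, 8, 9, 10, 11, 12, 13]
Cut edges: (3,4)

By max-flow min-cut theorem, max flow = min cut = 5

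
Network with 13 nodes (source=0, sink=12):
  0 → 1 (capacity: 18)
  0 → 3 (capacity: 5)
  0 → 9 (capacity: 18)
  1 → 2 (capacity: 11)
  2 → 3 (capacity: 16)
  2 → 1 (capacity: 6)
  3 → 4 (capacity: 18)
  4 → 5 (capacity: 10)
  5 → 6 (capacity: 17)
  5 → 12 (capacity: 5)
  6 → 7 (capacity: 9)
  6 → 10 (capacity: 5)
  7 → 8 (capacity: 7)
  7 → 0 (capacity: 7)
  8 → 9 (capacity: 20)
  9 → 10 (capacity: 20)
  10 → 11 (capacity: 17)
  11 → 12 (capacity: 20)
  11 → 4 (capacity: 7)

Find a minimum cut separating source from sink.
Min cut value = 22, edges: (5,12), (10,11)

Min cut value: 22
Partition: S = [0, 1, 2, 3, 4, 5, 6, 7, 8, 9, 10], T = [11, 12]
Cut edges: (5,12), (10,11)

By max-flow min-cut theorem, max flow = min cut = 22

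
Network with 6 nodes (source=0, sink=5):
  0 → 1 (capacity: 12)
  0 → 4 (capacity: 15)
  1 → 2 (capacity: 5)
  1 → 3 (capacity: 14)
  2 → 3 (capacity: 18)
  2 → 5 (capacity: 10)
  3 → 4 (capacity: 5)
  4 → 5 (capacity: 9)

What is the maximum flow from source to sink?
Maximum flow = 14

Max flow: 14

Flow assignment:
  0 → 1: 10/12
  0 → 4: 4/15
  1 → 2: 5/5
  1 → 3: 5/14
  2 → 5: 5/10
  3 → 4: 5/5
  4 → 5: 9/9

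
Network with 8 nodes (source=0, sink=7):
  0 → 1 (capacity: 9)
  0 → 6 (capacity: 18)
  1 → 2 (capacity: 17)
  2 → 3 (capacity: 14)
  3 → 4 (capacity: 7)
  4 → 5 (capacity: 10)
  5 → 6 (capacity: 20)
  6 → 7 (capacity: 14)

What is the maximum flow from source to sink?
Maximum flow = 14

Max flow: 14

Flow assignment:
  0 → 1: 7/9
  0 → 6: 7/18
  1 → 2: 7/17
  2 → 3: 7/14
  3 → 4: 7/7
  4 → 5: 7/10
  5 → 6: 7/20
  6 → 7: 14/14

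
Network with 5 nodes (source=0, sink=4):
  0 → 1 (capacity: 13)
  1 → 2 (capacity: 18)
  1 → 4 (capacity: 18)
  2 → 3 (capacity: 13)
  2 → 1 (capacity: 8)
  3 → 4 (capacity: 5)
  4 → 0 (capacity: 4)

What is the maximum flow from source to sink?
Maximum flow = 13

Max flow: 13

Flow assignment:
  0 → 1: 13/13
  1 → 4: 13/18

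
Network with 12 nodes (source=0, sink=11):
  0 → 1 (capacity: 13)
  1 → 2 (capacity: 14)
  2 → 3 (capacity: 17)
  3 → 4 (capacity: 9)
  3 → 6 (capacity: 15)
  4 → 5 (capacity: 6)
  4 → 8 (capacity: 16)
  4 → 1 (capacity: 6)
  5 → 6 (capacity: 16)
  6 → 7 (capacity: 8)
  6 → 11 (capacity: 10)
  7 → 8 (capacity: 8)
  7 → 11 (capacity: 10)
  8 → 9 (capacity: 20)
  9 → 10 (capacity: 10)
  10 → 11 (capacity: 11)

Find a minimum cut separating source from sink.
Min cut value = 13, edges: (0,1)

Min cut value: 13
Partition: S = [0], T = [1, 2, 3, 4, 5, 6, 7, 8, 9, 10, 11]
Cut edges: (0,1)

By max-flow min-cut theorem, max flow = min cut = 13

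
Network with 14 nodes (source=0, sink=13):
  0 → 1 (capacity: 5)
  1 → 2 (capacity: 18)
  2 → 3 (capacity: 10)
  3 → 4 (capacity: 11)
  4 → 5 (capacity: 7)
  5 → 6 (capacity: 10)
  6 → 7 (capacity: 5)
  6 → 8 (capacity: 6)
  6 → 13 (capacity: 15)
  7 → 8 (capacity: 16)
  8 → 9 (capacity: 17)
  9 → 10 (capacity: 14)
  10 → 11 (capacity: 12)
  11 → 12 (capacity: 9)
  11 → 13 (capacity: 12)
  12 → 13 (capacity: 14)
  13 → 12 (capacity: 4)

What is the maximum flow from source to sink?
Maximum flow = 5

Max flow: 5

Flow assignment:
  0 → 1: 5/5
  1 → 2: 5/18
  2 → 3: 5/10
  3 → 4: 5/11
  4 → 5: 5/7
  5 → 6: 5/10
  6 → 13: 5/15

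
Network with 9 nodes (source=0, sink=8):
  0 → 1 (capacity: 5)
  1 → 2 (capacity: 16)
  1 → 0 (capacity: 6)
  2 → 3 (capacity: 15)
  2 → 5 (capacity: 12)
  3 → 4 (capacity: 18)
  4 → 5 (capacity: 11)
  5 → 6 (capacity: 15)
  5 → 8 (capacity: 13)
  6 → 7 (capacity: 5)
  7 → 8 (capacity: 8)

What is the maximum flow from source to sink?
Maximum flow = 5

Max flow: 5

Flow assignment:
  0 → 1: 5/5
  1 → 2: 5/16
  2 → 5: 5/12
  5 → 8: 5/13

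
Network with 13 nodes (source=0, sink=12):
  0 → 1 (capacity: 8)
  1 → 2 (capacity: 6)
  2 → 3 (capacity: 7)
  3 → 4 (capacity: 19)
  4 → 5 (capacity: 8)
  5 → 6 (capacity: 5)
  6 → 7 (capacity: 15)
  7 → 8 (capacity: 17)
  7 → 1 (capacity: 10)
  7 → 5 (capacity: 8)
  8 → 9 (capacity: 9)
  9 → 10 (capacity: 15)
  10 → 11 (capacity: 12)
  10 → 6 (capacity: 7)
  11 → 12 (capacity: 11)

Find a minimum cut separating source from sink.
Min cut value = 5, edges: (5,6)

Min cut value: 5
Partition: S = [0, 1, 2, 3, 4, 5], T = [6, 7, 8, 9, 10, 11, 12]
Cut edges: (5,6)

By max-flow min-cut theorem, max flow = min cut = 5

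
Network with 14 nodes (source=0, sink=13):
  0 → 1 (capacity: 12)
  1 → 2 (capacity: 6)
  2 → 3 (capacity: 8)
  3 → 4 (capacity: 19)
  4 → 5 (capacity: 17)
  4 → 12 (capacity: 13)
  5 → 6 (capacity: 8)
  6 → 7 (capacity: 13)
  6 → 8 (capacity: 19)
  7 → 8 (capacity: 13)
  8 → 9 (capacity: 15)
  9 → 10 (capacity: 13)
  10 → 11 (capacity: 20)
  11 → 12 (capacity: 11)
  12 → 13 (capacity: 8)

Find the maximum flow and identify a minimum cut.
Max flow = 6, Min cut edges: (1,2)

Maximum flow: 6
Minimum cut: (1,2)
Partition: S = [0, 1], T = [2, 3, 4, 5, 6, 7, 8, 9, 10, 11, 12, 13]

Max-flow min-cut theorem verified: both equal 6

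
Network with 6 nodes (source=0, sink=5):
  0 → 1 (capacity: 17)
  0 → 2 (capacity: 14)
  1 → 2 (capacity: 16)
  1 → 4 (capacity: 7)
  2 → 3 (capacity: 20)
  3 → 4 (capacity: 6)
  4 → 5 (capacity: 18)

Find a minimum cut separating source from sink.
Min cut value = 13, edges: (1,4), (3,4)

Min cut value: 13
Partition: S = [0, 1, 2, 3], T = [4, 5]
Cut edges: (1,4), (3,4)

By max-flow min-cut theorem, max flow = min cut = 13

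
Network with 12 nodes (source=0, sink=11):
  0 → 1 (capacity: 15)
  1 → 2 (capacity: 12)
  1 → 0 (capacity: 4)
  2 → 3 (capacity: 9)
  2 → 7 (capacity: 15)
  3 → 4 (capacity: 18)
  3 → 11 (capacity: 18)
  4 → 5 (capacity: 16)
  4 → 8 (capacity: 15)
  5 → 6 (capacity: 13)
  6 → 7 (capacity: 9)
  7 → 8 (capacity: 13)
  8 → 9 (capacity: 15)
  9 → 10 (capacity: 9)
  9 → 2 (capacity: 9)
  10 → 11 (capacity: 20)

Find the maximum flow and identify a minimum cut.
Max flow = 12, Min cut edges: (1,2)

Maximum flow: 12
Minimum cut: (1,2)
Partition: S = [0, 1], T = [2, 3, 4, 5, 6, 7, 8, 9, 10, 11]

Max-flow min-cut theorem verified: both equal 12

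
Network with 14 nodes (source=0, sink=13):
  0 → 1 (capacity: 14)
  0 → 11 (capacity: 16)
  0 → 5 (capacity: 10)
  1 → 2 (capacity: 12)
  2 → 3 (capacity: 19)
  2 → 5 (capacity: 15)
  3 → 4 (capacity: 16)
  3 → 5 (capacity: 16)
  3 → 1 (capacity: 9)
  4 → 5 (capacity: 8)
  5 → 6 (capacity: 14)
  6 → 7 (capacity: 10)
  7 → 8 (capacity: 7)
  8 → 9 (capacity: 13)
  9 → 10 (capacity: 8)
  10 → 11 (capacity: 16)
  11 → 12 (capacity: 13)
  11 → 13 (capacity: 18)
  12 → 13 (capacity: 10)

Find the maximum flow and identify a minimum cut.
Max flow = 23, Min cut edges: (0,11), (7,8)

Maximum flow: 23
Minimum cut: (0,11), (7,8)
Partition: S = [0, 1, 2, 3, 4, 5, 6, 7], T = [8, 9, 10, 11, 12, 13]

Max-flow min-cut theorem verified: both equal 23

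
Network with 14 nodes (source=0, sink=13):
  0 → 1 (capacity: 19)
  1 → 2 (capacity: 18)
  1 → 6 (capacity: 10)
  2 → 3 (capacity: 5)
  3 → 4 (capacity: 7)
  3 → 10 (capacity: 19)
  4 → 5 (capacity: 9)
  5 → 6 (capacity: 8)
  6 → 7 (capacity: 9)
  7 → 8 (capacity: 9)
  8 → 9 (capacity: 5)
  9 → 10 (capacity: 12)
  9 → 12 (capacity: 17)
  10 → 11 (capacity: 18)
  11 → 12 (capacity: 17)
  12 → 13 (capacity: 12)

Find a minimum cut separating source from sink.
Min cut value = 10, edges: (2,3), (8,9)

Min cut value: 10
Partition: S = [0, 1, 2, 4, 5, 6, 7, 8], T = [3, 9, 10, 11, 12, 13]
Cut edges: (2,3), (8,9)

By max-flow min-cut theorem, max flow = min cut = 10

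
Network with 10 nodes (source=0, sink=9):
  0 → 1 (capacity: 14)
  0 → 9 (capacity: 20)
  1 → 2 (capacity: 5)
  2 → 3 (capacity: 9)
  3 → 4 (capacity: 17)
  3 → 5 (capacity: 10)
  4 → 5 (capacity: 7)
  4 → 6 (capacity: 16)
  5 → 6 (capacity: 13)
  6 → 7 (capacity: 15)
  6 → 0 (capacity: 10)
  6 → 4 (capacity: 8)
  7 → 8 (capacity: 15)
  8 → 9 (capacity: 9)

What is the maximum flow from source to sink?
Maximum flow = 25

Max flow: 25

Flow assignment:
  0 → 1: 5/14
  0 → 9: 20/20
  1 → 2: 5/5
  2 → 3: 5/9
  3 → 4: 5/17
  4 → 6: 5/16
  6 → 7: 5/15
  7 → 8: 5/15
  8 → 9: 5/9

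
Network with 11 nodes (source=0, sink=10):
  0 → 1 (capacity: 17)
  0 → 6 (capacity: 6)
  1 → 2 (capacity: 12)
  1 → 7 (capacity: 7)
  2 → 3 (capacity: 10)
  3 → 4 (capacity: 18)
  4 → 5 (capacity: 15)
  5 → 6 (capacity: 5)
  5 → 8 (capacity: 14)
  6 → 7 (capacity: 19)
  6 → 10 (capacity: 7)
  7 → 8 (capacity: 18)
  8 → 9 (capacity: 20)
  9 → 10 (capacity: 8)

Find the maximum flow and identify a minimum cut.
Max flow = 15, Min cut edges: (6,10), (9,10)

Maximum flow: 15
Minimum cut: (6,10), (9,10)
Partition: S = [0, 1, 2, 3, 4, 5, 6, 7, 8, 9], T = [10]

Max-flow min-cut theorem verified: both equal 15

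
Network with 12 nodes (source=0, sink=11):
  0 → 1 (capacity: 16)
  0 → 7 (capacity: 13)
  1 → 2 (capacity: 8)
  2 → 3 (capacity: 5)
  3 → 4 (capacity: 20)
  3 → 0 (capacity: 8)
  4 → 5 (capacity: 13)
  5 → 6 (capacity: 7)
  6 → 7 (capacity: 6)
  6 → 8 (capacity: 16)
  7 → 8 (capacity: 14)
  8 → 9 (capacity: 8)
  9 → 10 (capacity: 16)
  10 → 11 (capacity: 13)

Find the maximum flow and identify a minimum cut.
Max flow = 8, Min cut edges: (8,9)

Maximum flow: 8
Minimum cut: (8,9)
Partition: S = [0, 1, 2, 3, 4, 5, 6, 7, 8], T = [9, 10, 11]

Max-flow min-cut theorem verified: both equal 8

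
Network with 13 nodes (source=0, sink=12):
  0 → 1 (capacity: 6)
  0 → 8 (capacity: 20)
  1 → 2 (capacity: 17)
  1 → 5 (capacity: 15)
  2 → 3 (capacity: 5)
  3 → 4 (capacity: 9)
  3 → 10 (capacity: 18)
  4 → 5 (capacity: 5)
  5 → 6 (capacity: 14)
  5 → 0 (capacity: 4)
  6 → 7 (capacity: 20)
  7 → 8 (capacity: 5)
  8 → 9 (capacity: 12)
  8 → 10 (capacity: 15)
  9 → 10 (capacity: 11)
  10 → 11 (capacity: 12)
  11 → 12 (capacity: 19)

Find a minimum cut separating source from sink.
Min cut value = 12, edges: (10,11)

Min cut value: 12
Partition: S = [0, 1, 2, 3, 4, 5, 6, 7, 8, 9, 10], T = [11, 12]
Cut edges: (10,11)

By max-flow min-cut theorem, max flow = min cut = 12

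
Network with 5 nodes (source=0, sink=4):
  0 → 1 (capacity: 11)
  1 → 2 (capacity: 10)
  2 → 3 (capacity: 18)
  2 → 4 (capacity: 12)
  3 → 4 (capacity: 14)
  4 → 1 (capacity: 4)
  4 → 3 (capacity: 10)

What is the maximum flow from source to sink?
Maximum flow = 10

Max flow: 10

Flow assignment:
  0 → 1: 10/11
  1 → 2: 10/10
  2 → 4: 10/12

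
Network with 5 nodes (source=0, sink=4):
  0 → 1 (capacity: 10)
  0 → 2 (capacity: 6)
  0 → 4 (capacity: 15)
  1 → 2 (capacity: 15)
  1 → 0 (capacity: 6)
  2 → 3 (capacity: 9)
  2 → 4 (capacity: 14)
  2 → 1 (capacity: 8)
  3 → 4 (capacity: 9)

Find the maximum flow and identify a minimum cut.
Max flow = 31, Min cut edges: (0,1), (0,2), (0,4)

Maximum flow: 31
Minimum cut: (0,1), (0,2), (0,4)
Partition: S = [0], T = [1, 2, 3, 4]

Max-flow min-cut theorem verified: both equal 31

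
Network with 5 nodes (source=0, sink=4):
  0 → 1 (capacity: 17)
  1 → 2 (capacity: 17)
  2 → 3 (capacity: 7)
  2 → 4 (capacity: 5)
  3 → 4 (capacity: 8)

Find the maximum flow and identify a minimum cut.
Max flow = 12, Min cut edges: (2,3), (2,4)

Maximum flow: 12
Minimum cut: (2,3), (2,4)
Partition: S = [0, 1, 2], T = [3, 4]

Max-flow min-cut theorem verified: both equal 12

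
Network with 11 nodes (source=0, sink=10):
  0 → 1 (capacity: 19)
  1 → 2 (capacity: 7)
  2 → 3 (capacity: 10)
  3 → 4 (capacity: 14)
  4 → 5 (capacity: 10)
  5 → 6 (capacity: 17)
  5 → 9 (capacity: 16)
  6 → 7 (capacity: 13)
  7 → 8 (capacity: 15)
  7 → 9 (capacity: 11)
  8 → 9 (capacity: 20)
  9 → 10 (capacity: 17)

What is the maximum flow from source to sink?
Maximum flow = 7

Max flow: 7

Flow assignment:
  0 → 1: 7/19
  1 → 2: 7/7
  2 → 3: 7/10
  3 → 4: 7/14
  4 → 5: 7/10
  5 → 9: 7/16
  9 → 10: 7/17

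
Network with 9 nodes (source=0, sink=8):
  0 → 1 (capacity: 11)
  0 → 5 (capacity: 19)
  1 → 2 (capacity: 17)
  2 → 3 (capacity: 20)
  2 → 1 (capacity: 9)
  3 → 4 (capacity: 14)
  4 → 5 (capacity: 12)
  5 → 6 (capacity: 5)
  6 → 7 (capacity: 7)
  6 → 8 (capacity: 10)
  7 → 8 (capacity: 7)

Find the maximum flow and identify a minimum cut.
Max flow = 5, Min cut edges: (5,6)

Maximum flow: 5
Minimum cut: (5,6)
Partition: S = [0, 1, 2, 3, 4, 5], T = [6, 7, 8]

Max-flow min-cut theorem verified: both equal 5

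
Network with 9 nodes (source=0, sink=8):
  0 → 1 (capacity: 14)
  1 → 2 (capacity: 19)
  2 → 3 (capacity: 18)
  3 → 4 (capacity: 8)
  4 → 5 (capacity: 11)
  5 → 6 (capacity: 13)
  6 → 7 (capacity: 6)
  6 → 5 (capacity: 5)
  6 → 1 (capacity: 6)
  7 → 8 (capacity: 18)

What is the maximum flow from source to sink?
Maximum flow = 6

Max flow: 6

Flow assignment:
  0 → 1: 6/14
  1 → 2: 8/19
  2 → 3: 8/18
  3 → 4: 8/8
  4 → 5: 8/11
  5 → 6: 8/13
  6 → 7: 6/6
  6 → 1: 2/6
  7 → 8: 6/18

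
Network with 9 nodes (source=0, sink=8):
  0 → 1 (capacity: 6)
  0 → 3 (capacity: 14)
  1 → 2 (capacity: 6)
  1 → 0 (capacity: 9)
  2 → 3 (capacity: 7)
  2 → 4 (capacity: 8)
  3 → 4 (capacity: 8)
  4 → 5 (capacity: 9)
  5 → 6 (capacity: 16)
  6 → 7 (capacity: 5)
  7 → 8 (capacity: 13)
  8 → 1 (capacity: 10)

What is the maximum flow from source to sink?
Maximum flow = 5

Max flow: 5

Flow assignment:
  0 → 1: 1/6
  0 → 3: 4/14
  1 → 2: 1/6
  2 → 4: 1/8
  3 → 4: 4/8
  4 → 5: 5/9
  5 → 6: 5/16
  6 → 7: 5/5
  7 → 8: 5/13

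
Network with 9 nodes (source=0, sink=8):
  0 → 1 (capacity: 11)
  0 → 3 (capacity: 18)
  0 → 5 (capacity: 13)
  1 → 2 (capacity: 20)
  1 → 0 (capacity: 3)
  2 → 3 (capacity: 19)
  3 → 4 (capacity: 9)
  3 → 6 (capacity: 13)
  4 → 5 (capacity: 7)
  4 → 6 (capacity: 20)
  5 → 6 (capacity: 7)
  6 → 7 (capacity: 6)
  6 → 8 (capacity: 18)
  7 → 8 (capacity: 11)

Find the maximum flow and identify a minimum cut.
Max flow = 24, Min cut edges: (6,7), (6,8)

Maximum flow: 24
Minimum cut: (6,7), (6,8)
Partition: S = [0, 1, 2, 3, 4, 5, 6], T = [7, 8]

Max-flow min-cut theorem verified: both equal 24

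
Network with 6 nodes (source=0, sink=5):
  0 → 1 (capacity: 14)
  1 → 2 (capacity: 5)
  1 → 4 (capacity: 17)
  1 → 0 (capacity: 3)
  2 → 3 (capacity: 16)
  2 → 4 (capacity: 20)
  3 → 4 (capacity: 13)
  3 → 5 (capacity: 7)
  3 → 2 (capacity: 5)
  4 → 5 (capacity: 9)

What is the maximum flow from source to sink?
Maximum flow = 14

Max flow: 14

Flow assignment:
  0 → 1: 14/14
  1 → 2: 5/5
  1 → 4: 9/17
  2 → 3: 5/16
  3 → 5: 5/7
  4 → 5: 9/9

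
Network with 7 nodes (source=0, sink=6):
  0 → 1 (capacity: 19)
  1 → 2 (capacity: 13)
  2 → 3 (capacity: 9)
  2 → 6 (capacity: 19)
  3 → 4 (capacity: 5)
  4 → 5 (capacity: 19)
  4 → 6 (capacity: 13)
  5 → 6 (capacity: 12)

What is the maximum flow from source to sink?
Maximum flow = 13

Max flow: 13

Flow assignment:
  0 → 1: 13/19
  1 → 2: 13/13
  2 → 6: 13/19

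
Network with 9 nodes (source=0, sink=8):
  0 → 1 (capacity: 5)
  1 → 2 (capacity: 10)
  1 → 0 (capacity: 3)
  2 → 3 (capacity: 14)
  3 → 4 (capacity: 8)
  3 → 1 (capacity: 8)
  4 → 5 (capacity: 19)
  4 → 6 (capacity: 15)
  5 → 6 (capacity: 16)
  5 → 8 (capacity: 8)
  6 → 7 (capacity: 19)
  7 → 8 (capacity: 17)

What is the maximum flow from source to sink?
Maximum flow = 5

Max flow: 5

Flow assignment:
  0 → 1: 5/5
  1 → 2: 5/10
  2 → 3: 5/14
  3 → 4: 5/8
  4 → 5: 5/19
  5 → 8: 5/8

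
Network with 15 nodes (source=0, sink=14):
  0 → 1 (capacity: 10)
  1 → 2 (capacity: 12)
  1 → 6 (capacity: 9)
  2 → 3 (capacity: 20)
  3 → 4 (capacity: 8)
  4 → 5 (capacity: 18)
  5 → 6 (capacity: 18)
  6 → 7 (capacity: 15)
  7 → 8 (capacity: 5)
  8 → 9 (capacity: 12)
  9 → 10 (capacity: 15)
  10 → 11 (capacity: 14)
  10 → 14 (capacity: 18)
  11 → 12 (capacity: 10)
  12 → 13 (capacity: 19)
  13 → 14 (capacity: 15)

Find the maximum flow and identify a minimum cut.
Max flow = 5, Min cut edges: (7,8)

Maximum flow: 5
Minimum cut: (7,8)
Partition: S = [0, 1, 2, 3, 4, 5, 6, 7], T = [8, 9, 10, 11, 12, 13, 14]

Max-flow min-cut theorem verified: both equal 5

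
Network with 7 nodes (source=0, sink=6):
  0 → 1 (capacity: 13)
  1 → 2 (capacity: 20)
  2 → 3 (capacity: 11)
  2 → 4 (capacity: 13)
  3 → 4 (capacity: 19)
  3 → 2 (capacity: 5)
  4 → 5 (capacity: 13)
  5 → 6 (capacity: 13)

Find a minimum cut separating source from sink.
Min cut value = 13, edges: (5,6)

Min cut value: 13
Partition: S = [0, 1, 2, 3, 4, 5], T = [6]
Cut edges: (5,6)

By max-flow min-cut theorem, max flow = min cut = 13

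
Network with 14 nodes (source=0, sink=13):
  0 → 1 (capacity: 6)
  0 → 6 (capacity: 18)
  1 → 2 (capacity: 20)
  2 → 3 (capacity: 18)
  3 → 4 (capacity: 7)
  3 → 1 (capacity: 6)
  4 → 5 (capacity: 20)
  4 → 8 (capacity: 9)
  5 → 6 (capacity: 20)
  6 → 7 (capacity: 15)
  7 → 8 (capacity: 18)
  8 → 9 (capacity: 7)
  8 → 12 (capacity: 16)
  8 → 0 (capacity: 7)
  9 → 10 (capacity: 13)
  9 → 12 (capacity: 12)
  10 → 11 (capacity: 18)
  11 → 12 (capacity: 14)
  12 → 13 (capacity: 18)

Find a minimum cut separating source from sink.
Min cut value = 18, edges: (12,13)

Min cut value: 18
Partition: S = [0, 1, 2, 3, 4, 5, 6, 7, 8, 9, 10, 11, 12], T = [13]
Cut edges: (12,13)

By max-flow min-cut theorem, max flow = min cut = 18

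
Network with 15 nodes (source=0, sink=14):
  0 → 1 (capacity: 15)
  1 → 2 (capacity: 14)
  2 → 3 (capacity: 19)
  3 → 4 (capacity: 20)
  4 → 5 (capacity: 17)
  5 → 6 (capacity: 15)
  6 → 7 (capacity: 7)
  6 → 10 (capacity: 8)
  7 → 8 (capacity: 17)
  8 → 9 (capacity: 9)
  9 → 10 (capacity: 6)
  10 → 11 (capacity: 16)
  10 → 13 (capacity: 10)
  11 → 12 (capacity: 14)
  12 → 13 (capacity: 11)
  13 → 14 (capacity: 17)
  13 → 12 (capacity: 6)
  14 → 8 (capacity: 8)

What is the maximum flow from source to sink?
Maximum flow = 14

Max flow: 14

Flow assignment:
  0 → 1: 14/15
  1 → 2: 14/14
  2 → 3: 14/19
  3 → 4: 14/20
  4 → 5: 14/17
  5 → 6: 14/15
  6 → 7: 6/7
  6 → 10: 8/8
  7 → 8: 6/17
  8 → 9: 6/9
  9 → 10: 6/6
  10 → 11: 4/16
  10 → 13: 10/10
  11 → 12: 4/14
  12 → 13: 4/11
  13 → 14: 14/17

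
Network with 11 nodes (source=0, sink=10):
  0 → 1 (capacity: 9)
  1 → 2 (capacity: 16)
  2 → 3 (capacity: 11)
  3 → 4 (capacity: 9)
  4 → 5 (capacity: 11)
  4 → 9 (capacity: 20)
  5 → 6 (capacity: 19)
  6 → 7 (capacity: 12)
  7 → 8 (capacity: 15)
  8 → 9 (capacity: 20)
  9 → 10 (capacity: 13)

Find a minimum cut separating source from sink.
Min cut value = 9, edges: (3,4)

Min cut value: 9
Partition: S = [0, 1, 2, 3], T = [4, 5, 6, 7, 8, 9, 10]
Cut edges: (3,4)

By max-flow min-cut theorem, max flow = min cut = 9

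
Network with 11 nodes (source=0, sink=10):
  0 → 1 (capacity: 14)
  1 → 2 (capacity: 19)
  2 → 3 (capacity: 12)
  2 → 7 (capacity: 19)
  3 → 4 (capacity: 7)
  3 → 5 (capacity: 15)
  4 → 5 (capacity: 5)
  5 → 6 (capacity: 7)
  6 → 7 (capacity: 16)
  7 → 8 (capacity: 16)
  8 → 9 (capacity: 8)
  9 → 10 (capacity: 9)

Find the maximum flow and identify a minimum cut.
Max flow = 8, Min cut edges: (8,9)

Maximum flow: 8
Minimum cut: (8,9)
Partition: S = [0, 1, 2, 3, 4, 5, 6, 7, 8], T = [9, 10]

Max-flow min-cut theorem verified: both equal 8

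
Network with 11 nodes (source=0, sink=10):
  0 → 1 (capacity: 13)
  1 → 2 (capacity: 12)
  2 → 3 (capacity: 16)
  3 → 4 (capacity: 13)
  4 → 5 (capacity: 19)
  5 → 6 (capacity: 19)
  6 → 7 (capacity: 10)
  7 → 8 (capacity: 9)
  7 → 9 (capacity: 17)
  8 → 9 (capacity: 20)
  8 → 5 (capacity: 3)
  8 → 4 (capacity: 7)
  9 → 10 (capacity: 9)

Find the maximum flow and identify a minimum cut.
Max flow = 9, Min cut edges: (9,10)

Maximum flow: 9
Minimum cut: (9,10)
Partition: S = [0, 1, 2, 3, 4, 5, 6, 7, 8, 9], T = [10]

Max-flow min-cut theorem verified: both equal 9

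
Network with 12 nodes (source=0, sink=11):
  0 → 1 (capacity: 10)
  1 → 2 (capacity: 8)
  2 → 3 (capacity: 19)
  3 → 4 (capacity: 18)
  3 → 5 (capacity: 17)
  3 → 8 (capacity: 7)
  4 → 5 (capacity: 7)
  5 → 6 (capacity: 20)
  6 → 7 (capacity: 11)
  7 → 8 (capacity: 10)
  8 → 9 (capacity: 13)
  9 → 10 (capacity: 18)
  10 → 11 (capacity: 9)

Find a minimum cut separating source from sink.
Min cut value = 8, edges: (1,2)

Min cut value: 8
Partition: S = [0, 1], T = [2, 3, 4, 5, 6, 7, 8, 9, 10, 11]
Cut edges: (1,2)

By max-flow min-cut theorem, max flow = min cut = 8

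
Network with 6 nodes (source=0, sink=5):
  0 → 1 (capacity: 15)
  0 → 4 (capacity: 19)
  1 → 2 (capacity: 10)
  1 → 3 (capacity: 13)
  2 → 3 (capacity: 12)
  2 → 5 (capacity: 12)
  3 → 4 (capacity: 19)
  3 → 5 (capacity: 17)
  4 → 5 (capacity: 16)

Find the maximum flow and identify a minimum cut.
Max flow = 31, Min cut edges: (0,1), (4,5)

Maximum flow: 31
Minimum cut: (0,1), (4,5)
Partition: S = [0, 4], T = [1, 2, 3, 5]

Max-flow min-cut theorem verified: both equal 31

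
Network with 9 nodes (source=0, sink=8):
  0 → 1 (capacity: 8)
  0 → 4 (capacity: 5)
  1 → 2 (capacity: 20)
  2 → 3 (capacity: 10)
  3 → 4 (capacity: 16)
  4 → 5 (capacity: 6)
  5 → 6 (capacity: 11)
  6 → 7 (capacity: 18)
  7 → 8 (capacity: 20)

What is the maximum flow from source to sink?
Maximum flow = 6

Max flow: 6

Flow assignment:
  0 → 1: 6/8
  1 → 2: 6/20
  2 → 3: 6/10
  3 → 4: 6/16
  4 → 5: 6/6
  5 → 6: 6/11
  6 → 7: 6/18
  7 → 8: 6/20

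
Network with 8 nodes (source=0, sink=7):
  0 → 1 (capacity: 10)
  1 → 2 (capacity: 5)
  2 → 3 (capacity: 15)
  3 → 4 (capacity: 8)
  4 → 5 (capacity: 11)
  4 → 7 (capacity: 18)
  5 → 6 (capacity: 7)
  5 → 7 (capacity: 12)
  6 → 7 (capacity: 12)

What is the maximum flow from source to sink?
Maximum flow = 5

Max flow: 5

Flow assignment:
  0 → 1: 5/10
  1 → 2: 5/5
  2 → 3: 5/15
  3 → 4: 5/8
  4 → 7: 5/18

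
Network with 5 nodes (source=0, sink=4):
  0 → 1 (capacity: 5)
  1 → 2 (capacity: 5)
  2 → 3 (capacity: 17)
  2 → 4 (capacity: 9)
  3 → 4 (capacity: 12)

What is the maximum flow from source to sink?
Maximum flow = 5

Max flow: 5

Flow assignment:
  0 → 1: 5/5
  1 → 2: 5/5
  2 → 4: 5/9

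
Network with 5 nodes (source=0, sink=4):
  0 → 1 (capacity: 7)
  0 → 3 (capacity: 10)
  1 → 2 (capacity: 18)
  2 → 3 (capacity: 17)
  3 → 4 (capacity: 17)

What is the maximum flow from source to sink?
Maximum flow = 17

Max flow: 17

Flow assignment:
  0 → 1: 7/7
  0 → 3: 10/10
  1 → 2: 7/18
  2 → 3: 7/17
  3 → 4: 17/17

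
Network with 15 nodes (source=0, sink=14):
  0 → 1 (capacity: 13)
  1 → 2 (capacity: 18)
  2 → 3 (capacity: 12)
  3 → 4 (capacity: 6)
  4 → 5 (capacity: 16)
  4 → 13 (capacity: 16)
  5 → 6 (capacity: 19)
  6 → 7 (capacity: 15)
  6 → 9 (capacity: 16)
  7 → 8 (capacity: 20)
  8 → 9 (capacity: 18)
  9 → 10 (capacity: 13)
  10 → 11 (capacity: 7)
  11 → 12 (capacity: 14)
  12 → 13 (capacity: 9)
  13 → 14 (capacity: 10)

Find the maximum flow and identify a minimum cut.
Max flow = 6, Min cut edges: (3,4)

Maximum flow: 6
Minimum cut: (3,4)
Partition: S = [0, 1, 2, 3], T = [4, 5, 6, 7, 8, 9, 10, 11, 12, 13, 14]

Max-flow min-cut theorem verified: both equal 6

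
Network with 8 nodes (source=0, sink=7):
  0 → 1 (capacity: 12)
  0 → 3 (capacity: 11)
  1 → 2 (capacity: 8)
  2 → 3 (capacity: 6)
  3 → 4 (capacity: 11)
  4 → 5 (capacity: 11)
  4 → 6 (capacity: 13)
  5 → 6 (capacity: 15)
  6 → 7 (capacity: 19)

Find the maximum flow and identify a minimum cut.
Max flow = 11, Min cut edges: (3,4)

Maximum flow: 11
Minimum cut: (3,4)
Partition: S = [0, 1, 2, 3], T = [4, 5, 6, 7]

Max-flow min-cut theorem verified: both equal 11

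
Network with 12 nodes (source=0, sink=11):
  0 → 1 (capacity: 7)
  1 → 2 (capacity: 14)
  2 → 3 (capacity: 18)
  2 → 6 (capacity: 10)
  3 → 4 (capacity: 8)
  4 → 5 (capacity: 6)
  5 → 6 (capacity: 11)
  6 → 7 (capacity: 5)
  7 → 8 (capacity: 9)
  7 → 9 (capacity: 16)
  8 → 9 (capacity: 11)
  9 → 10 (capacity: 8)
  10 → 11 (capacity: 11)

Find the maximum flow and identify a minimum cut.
Max flow = 5, Min cut edges: (6,7)

Maximum flow: 5
Minimum cut: (6,7)
Partition: S = [0, 1, 2, 3, 4, 5, 6], T = [7, 8, 9, 10, 11]

Max-flow min-cut theorem verified: both equal 5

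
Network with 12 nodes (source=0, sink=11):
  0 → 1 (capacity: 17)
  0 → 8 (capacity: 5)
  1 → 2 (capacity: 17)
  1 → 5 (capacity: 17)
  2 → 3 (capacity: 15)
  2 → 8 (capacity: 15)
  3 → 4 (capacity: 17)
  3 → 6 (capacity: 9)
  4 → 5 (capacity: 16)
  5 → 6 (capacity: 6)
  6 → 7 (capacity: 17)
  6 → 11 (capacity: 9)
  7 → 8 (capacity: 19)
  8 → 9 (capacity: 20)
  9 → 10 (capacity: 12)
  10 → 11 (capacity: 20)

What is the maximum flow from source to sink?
Maximum flow = 21

Max flow: 21

Flow assignment:
  0 → 1: 17/17
  0 → 8: 4/5
  1 → 2: 11/17
  1 → 5: 6/17
  2 → 3: 3/15
  2 → 8: 8/15
  3 → 6: 3/9
  5 → 6: 6/6
  6 → 11: 9/9
  8 → 9: 12/20
  9 → 10: 12/12
  10 → 11: 12/20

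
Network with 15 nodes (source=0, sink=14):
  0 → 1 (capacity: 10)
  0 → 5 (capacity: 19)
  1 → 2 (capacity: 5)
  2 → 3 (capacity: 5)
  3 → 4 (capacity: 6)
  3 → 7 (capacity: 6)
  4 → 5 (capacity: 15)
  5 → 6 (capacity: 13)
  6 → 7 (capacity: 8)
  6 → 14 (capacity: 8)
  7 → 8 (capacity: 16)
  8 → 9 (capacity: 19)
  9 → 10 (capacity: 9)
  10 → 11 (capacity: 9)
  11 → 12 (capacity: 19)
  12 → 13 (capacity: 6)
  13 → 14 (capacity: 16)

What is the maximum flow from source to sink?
Maximum flow = 14

Max flow: 14

Flow assignment:
  0 → 1: 5/10
  0 → 5: 9/19
  1 → 2: 5/5
  2 → 3: 5/5
  3 → 7: 5/6
  5 → 6: 9/13
  6 → 7: 1/8
  6 → 14: 8/8
  7 → 8: 6/16
  8 → 9: 6/19
  9 → 10: 6/9
  10 → 11: 6/9
  11 → 12: 6/19
  12 → 13: 6/6
  13 → 14: 6/16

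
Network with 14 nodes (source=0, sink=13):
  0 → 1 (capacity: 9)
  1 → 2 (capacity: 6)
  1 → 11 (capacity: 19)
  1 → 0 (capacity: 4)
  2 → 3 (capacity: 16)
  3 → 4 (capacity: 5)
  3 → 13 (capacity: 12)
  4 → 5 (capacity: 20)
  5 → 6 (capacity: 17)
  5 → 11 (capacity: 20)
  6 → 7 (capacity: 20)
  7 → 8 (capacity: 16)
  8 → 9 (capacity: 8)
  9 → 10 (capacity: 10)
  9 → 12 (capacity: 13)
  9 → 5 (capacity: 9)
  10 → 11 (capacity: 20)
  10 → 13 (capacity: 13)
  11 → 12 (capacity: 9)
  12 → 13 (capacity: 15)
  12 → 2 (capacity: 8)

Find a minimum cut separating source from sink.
Min cut value = 9, edges: (0,1)

Min cut value: 9
Partition: S = [0], T = [1, 2, 3, 4, 5, 6, 7, 8, 9, 10, 11, 12, 13]
Cut edges: (0,1)

By max-flow min-cut theorem, max flow = min cut = 9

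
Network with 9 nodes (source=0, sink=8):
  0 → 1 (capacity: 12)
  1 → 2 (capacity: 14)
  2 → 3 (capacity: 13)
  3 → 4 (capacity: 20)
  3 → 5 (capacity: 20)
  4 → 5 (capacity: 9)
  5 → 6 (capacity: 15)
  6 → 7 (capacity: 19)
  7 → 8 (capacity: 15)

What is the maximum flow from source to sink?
Maximum flow = 12

Max flow: 12

Flow assignment:
  0 → 1: 12/12
  1 → 2: 12/14
  2 → 3: 12/13
  3 → 5: 12/20
  5 → 6: 12/15
  6 → 7: 12/19
  7 → 8: 12/15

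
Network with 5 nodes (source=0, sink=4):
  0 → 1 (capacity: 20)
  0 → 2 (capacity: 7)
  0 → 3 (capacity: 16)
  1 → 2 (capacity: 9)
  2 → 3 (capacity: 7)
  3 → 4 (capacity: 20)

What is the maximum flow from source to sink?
Maximum flow = 20

Max flow: 20

Flow assignment:
  0 → 1: 7/20
  0 → 3: 13/16
  1 → 2: 7/9
  2 → 3: 7/7
  3 → 4: 20/20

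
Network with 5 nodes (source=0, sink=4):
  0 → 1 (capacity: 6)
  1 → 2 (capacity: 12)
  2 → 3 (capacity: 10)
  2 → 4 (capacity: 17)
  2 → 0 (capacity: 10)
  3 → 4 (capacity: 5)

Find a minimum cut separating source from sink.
Min cut value = 6, edges: (0,1)

Min cut value: 6
Partition: S = [0], T = [1, 2, 3, 4]
Cut edges: (0,1)

By max-flow min-cut theorem, max flow = min cut = 6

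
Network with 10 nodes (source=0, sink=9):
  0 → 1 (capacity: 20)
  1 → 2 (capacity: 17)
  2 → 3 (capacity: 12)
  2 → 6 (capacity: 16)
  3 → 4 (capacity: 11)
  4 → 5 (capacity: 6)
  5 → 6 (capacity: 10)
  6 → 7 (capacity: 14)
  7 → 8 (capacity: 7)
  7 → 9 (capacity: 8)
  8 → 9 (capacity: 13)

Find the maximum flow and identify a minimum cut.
Max flow = 14, Min cut edges: (6,7)

Maximum flow: 14
Minimum cut: (6,7)
Partition: S = [0, 1, 2, 3, 4, 5, 6], T = [7, 8, 9]

Max-flow min-cut theorem verified: both equal 14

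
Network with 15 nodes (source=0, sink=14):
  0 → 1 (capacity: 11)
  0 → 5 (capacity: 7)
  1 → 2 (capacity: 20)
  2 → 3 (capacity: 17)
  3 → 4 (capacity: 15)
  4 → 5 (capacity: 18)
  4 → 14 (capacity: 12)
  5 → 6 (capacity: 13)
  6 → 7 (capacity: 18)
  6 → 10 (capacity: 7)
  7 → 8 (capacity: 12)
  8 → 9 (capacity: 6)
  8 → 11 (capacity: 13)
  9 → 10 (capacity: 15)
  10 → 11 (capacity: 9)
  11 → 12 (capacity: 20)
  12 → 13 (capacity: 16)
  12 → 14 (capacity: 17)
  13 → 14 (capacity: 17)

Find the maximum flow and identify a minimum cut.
Max flow = 18, Min cut edges: (0,1), (0,5)

Maximum flow: 18
Minimum cut: (0,1), (0,5)
Partition: S = [0], T = [1, 2, 3, 4, 5, 6, 7, 8, 9, 10, 11, 12, 13, 14]

Max-flow min-cut theorem verified: both equal 18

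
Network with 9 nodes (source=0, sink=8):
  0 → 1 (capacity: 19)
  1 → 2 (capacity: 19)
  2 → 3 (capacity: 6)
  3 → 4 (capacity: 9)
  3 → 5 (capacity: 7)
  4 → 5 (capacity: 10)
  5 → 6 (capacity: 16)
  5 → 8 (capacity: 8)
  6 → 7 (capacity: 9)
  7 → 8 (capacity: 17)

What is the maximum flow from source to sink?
Maximum flow = 6

Max flow: 6

Flow assignment:
  0 → 1: 6/19
  1 → 2: 6/19
  2 → 3: 6/6
  3 → 5: 6/7
  5 → 8: 6/8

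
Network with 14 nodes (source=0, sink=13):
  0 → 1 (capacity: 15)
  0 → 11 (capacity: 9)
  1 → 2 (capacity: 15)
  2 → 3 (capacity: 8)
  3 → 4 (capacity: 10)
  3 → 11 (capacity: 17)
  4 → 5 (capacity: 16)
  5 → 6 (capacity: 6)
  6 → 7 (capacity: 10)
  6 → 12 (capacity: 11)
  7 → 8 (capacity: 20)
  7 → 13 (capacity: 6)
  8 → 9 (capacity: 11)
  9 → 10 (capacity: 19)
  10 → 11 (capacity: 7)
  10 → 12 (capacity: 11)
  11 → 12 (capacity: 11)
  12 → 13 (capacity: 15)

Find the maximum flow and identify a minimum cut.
Max flow = 17, Min cut edges: (5,6), (11,12)

Maximum flow: 17
Minimum cut: (5,6), (11,12)
Partition: S = [0, 1, 2, 3, 4, 5, 11], T = [6, 7, 8, 9, 10, 12, 13]

Max-flow min-cut theorem verified: both equal 17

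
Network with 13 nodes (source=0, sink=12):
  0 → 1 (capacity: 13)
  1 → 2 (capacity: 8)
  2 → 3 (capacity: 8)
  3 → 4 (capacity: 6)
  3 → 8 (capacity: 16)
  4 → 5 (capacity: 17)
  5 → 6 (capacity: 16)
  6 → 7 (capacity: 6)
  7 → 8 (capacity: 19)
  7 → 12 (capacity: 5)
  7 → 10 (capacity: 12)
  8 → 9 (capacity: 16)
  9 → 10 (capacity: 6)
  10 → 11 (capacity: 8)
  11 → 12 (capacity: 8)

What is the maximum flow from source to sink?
Maximum flow = 8

Max flow: 8

Flow assignment:
  0 → 1: 8/13
  1 → 2: 8/8
  2 → 3: 8/8
  3 → 4: 5/6
  3 → 8: 3/16
  4 → 5: 5/17
  5 → 6: 5/16
  6 → 7: 5/6
  7 → 12: 5/5
  8 → 9: 3/16
  9 → 10: 3/6
  10 → 11: 3/8
  11 → 12: 3/8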